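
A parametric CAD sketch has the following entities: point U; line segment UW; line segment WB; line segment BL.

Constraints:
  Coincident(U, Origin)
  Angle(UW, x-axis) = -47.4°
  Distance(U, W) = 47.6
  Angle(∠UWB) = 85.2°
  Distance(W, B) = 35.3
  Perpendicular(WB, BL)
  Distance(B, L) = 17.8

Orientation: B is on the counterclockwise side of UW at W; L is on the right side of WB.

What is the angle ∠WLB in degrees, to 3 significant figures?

63.2°

∠UWB = 85.2°, so WB runs at -47.4° + (180° − 85.2°) = 47.4° from the x-axis; with |WB| = 35.3, B = W + 35.3·(cos 47.4°, sin 47.4°) = (56.1, -9.05). WB is perpendicular to BL; with |BL| = 17.8 on the right of WB, L = B + 17.8·(0.736, -0.677) = (69.2, -21.1). Then cos ∠WLB = LW·LB / (|LW||LB|), giving 63.2°.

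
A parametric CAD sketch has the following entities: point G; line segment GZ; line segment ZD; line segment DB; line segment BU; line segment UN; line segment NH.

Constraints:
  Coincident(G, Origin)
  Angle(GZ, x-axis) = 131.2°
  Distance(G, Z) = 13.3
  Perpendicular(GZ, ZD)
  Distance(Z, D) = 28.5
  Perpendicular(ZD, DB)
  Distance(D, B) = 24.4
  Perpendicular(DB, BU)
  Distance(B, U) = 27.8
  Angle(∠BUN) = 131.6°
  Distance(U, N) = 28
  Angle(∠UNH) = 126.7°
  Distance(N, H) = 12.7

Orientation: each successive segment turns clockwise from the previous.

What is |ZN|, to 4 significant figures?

18.22

G is at the origin; GZ runs at 131.2° with length 13.3, so Z = (-8.761, 10.01). The perpendicularity gives ZD at right angles to GZ, so ZD runs at 41.20°; with |ZD| = 28.5, D = (12.68, 28.78). The perpendicularity gives DB at right angles to ZD, so DB runs at -48.80°; with |DB| = 24.4, B = (28.76, 10.42). DB ⟂ BU, so BU runs at -138.8°; with |BU| = 27.8, U = (7.838, -7.891). ∠BUN = 131.6° gives UN at 172.8° from the x-axis; with |UN| = 28.0, N = (-19.94, -4.381). Then |ZN| = |N − Z| = 18.22.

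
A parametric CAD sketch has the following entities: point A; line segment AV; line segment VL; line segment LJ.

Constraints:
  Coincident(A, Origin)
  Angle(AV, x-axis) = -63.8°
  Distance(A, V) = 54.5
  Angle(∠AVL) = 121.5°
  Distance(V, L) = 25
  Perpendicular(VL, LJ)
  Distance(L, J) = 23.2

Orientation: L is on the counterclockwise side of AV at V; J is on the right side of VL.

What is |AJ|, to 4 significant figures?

87.83

A is at the origin; AV runs at -63.8° with length 54.5, so V = 54.5·(cos -63.8°, sin -63.8°) = (24.06, -48.90). ∠AVL = 121.5°, so VL runs at -63.8° + (180° − 121.5°) = -5.300° from the x-axis; with |VL| = 25.0, L = V + 25.0·(cos -5.300°, sin -5.300°) = (48.96, -51.21). VL ⟂ LJ; with |LJ| = 23.2 on the right of VL, J = L + 23.2·(-0.09237, -0.9957) = (46.81, -74.31). Then |AJ| = |J − A| = 87.83.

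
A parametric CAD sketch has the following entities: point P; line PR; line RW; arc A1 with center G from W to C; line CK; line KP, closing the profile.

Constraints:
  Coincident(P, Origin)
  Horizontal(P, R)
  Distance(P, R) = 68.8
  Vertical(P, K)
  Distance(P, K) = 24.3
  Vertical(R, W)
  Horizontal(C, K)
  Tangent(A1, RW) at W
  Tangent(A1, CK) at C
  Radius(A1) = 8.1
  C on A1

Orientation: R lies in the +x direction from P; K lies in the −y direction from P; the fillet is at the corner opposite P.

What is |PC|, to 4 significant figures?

65.38

The virtual corner opposite P is at (68.80, -24.30). Tangency of A1 to RW means the radius GW is perpendicular to RW and tangency of A1 to CK means the radius GC is perpendicular to CK, with radius 8.1, so the center G sits 8.1 in from both sides at G = (60.70, -16.20). That places the tangent points at W = (68.80, -16.20) on RW and C = (60.70, -24.30) on CK. Then |PC| = |C − P| = 65.38.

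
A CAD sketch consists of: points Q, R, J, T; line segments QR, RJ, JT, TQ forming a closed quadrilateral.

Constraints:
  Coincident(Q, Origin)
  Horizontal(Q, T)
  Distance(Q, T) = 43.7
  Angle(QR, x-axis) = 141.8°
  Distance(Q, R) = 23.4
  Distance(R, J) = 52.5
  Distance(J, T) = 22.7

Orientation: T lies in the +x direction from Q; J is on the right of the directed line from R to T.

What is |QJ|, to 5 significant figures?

29.291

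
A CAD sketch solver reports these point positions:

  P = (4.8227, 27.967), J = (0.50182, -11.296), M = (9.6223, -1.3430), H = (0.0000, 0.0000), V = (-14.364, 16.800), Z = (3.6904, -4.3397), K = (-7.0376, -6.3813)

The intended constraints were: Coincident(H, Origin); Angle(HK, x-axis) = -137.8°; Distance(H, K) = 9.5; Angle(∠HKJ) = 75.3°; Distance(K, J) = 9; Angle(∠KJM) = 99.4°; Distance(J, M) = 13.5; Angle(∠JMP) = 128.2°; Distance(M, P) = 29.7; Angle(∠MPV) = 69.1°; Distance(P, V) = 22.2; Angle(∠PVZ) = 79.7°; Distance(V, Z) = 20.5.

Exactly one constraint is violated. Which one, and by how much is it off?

Distance(V, Z) = 20.5 — off by 7.30.

H = (0.00, 0.00) ✓; HK at -137.8° ✓; |HK| = 9.500 ✓; ∠HKJ = 75.30° ✓; |KJ| = 9.000 ✓; ∠KJM = 99.40° ✓; |JM| = 13.50 ✓; ∠JMP = 128.2° ✓; |MP| = 29.70 ✓; ∠MPV = 69.10° ✓; |PV| = 22.20 ✓; ∠PVZ = 79.70° ✓; |VZ| = 27.80 ✗.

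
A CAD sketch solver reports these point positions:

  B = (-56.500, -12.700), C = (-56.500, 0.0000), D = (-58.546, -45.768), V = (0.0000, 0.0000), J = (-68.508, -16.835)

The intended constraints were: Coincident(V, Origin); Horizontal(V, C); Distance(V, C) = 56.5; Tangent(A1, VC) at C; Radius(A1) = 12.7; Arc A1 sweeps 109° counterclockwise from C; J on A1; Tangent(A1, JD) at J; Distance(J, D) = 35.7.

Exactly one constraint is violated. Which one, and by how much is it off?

Distance(J, D) = 35.7 — off by 5.10.

V = (0.00, 0.00) ✓; V.y = 0.00, C.y = 0.00 ✓; |VC| = 56.50 ✓; ∠(BC, CV) = 90.00° ✓; |BC| = 12.70 ✓; bearing(B→J) − bearing(B→C) = 109.0° ✓; |BJ| = 12.70 ✓; ∠(BJ, JD) = 90.00° ✓; |JD| = 30.60 ✗.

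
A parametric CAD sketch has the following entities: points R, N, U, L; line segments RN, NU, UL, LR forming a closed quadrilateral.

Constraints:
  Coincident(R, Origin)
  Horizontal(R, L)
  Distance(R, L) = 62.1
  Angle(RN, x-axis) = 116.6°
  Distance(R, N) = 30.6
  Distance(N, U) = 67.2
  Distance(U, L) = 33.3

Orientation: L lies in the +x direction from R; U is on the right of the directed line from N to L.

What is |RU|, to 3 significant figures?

39.7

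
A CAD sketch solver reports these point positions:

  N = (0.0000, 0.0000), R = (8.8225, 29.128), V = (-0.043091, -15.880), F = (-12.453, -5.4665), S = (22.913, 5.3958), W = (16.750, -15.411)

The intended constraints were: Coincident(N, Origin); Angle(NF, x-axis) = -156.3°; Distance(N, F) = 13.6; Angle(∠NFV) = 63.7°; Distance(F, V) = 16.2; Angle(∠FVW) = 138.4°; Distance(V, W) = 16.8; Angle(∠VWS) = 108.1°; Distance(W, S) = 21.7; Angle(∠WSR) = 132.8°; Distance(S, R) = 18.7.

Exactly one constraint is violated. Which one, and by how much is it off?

Distance(S, R) = 18.7 — off by 8.90.

N = (0.00, 0.00) ✓; NF at -156.3° ✓; |NF| = 13.60 ✓; ∠NFV = 63.70° ✓; |FV| = 16.20 ✓; ∠FVW = 138.4° ✓; |VW| = 16.80 ✓; ∠VWS = 108.1° ✓; |WS| = 21.70 ✓; ∠WSR = 132.8° ✓; |SR| = 27.60 ✗.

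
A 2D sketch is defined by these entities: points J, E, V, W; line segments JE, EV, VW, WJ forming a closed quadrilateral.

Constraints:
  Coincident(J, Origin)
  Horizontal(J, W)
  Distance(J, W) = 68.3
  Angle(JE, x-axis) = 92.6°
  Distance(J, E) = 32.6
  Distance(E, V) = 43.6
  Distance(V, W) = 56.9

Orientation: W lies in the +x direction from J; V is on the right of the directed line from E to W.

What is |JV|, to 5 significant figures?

14.997

J is at the origin; JW is horizontal with |JW| = 68.3 and W in +x, so W = (68.3, 0). JE runs at 92.6° with |JE| = 32.6, so E = (-1.4788, 32.566). V is determined by |EV| = 43.6 and |VW| = 56.9 together: it lies at the intersection of circle(E, 43.6) and circle(W, 56.9). With |EW| = 77.004, the foot of the radical line on EW is 29.823 from E and the perpendicular offset is √(43.6² − 29.823²) = 31.805. Taking the right-of-EW solution: V = (12.095, -8.8667).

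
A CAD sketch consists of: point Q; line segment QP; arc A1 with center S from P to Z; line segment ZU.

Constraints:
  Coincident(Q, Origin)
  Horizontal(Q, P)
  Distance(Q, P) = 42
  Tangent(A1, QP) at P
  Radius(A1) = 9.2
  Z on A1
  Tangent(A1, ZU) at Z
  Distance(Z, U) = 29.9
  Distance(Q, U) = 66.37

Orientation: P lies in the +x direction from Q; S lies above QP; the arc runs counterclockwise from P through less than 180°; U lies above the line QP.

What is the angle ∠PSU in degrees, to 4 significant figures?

156.4°

Q is at the origin; Q and P share the same y with |QP| = 42.0 and P on the +x side, so P = (42.00, 0.000). Since A1 is tangent to QP there, SP ⟂ QP, so S = P + (0, 9.2) = (42.00, 9.200). Since SZ ⟂ ZU (tangency), |SU| = √(9.2² + 29.9²) = 31.28 regardless of where Z sits on A1. So U lies on both circle(Q, 66.37) and circle(S, 31.28); the above-QP intersection is U = (54.50, 37.88). Z is the foot of the tangent from U: Z = (51.14, 8.167).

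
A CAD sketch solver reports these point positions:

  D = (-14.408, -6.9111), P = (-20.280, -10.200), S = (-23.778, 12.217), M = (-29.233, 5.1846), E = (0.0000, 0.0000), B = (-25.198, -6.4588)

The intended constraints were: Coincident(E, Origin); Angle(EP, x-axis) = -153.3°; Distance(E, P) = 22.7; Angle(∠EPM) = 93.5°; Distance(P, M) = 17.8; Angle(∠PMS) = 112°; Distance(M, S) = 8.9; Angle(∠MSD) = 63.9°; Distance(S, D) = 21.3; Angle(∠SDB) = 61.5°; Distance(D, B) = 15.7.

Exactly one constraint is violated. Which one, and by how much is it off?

Distance(D, B) = 15.7 — off by 4.90.

E = (0.00, 0.00) ✓; EP at -153.3° ✓; |EP| = 22.70 ✓; ∠EPM = 93.50° ✓; |PM| = 17.80 ✓; ∠PMS = 112.0° ✓; |MS| = 8.900 ✓; ∠MSD = 63.90° ✓; |SD| = 21.30 ✓; ∠SDB = 61.50° ✓; |DB| = 10.80 ✗.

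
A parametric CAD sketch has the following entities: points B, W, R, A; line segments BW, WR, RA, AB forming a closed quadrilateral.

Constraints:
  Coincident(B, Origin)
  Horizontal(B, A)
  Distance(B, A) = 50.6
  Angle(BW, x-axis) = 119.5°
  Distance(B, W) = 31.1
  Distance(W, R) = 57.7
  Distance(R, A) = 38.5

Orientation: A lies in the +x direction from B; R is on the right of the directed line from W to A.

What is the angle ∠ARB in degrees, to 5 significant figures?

99.831°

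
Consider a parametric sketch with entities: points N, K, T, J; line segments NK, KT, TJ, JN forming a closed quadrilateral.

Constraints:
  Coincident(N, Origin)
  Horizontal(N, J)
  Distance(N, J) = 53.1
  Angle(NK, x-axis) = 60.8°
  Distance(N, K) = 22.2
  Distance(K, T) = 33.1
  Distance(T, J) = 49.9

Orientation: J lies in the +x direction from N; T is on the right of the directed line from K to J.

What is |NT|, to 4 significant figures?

14.11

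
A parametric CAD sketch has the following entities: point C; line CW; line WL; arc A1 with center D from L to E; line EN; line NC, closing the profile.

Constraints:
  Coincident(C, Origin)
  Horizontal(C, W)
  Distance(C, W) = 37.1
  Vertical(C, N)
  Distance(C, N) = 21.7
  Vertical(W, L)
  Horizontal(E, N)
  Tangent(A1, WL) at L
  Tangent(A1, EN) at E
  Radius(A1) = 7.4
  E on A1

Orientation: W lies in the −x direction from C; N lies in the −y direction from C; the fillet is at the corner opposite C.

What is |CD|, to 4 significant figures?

32.96

CN is vertical with |CN| = 21.7 and N on the −y side, so N = (0.000, -21.70). The virtual corner opposite C is at (-37.10, -21.70). The tangent condition forces DL to be normal to WL and since A1 is tangent to EN there, DE ⟂ EN, with radius 7.4, so the center D sits 7.4 in from both sides at D = (-29.70, -14.30). Then |CD| = |D − C| = 32.96.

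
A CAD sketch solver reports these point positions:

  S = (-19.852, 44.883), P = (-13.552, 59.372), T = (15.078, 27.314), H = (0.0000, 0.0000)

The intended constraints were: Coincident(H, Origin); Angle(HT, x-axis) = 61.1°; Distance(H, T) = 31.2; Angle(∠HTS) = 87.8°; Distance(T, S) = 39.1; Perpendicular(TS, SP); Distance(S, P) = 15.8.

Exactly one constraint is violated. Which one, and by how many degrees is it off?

Perpendicular(TS, SP) — off by 3.20°.

H = (0.00, 0.00) ✓; HT at 61.10° ✓; |HT| = 31.20 ✓; ∠HTS = 87.80° ✓; |TS| = 39.10 ✓; ∠(TS, SP) = 86.80° ✗; |SP| = 15.80 ✓.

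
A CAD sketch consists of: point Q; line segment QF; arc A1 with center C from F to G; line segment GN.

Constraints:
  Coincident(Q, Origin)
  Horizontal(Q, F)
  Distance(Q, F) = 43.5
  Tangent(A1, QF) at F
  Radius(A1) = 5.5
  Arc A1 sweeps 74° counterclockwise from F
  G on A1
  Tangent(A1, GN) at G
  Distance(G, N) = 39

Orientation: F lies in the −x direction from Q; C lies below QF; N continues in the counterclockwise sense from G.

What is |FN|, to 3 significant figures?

44.5

On A1, F sits at bearing 90° from C; a 74° counterclockwise sweep puts G at bearing 164°, so G = C + 5.5·(cos 164°, sin 164°) = (-48.8, -3.98). A1 meets GN tangentially, so CG is at right angles to GN, so GN runs along (−sin 164°, cos 164°); with |GN| = 39.0, N = (-59.5, -41.5). Then |FN| = |N − F| = 44.5.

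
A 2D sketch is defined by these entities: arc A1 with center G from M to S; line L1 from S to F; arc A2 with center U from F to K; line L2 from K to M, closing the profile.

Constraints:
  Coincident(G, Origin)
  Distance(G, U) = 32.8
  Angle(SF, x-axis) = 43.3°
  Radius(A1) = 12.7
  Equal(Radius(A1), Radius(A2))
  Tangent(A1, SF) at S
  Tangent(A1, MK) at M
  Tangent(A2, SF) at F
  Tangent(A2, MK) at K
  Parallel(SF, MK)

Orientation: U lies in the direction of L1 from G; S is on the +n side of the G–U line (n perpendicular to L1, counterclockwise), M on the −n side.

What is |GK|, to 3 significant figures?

35.2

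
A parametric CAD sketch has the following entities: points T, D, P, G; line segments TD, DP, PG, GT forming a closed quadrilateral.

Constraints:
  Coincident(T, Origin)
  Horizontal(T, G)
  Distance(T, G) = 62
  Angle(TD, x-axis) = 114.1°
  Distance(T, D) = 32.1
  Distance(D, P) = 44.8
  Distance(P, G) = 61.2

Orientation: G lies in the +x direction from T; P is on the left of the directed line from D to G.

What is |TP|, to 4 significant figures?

56.62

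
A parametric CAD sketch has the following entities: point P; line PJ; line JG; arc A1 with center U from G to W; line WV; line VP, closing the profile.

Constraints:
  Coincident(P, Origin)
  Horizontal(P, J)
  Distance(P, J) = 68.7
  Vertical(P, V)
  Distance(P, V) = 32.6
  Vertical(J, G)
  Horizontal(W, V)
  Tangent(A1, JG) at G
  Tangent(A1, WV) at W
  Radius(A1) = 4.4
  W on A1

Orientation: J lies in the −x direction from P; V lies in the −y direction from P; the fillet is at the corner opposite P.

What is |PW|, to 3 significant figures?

72.1

The virtual corner opposite P is at (-68.7, -32.6). A1 meets JG tangentially, so UG is at right angles to JG and since A1 is tangent to WV there, UW ⟂ WV, with radius 4.4, so the center U sits 4.4 in from both sides at U = (-64.3, -28.2). That places the tangent points at G = (-68.7, -28.2) on JG and W = (-64.3, -32.6) on WV. Then |PW| = |W − P| = 72.1.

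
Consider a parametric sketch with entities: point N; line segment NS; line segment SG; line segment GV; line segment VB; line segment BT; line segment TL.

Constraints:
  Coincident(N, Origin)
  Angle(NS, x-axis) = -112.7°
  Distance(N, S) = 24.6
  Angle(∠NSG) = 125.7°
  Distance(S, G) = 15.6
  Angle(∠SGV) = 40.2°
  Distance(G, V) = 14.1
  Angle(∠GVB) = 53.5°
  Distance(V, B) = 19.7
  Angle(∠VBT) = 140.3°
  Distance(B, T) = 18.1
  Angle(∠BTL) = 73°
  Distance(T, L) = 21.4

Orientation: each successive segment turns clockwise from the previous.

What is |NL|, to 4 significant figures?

50.06

∠VBT = 140.3° gives BT at -113.0° from the x-axis; with |BT| = 18.1, T = (-17.66, -50.44). ∠BTL = 73.0° gives TL at 140.0° from the x-axis; with |TL| = 21.4, L = (-34.05, -36.69). Then |NL| = |L − N| = 50.06.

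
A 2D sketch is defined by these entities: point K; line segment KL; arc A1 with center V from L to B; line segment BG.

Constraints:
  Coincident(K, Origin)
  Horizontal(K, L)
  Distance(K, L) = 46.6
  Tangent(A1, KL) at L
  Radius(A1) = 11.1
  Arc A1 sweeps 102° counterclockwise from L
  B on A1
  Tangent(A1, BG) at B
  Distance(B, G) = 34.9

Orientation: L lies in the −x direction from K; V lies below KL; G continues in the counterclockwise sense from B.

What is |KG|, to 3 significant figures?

69.1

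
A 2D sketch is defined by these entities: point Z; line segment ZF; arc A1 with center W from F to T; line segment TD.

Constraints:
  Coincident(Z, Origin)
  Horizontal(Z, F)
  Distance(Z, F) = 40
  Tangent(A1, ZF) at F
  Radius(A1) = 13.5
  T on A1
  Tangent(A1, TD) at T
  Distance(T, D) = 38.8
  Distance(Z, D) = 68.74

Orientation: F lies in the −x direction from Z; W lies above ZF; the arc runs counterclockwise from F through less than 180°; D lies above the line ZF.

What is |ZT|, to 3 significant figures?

33.1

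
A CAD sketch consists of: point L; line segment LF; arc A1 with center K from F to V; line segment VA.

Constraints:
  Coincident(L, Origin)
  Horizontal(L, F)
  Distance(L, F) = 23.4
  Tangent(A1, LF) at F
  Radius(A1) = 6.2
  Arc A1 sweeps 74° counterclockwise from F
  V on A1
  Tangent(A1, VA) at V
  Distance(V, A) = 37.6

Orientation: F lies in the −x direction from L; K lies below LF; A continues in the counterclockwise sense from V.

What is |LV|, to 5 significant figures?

29.701

Since A1 is tangent to LF there, KF ⟂ LF, so K = F + (0, -6.2) = (-23.400, -6.2000). On A1, F sits at bearing 90° from K; a 74° counterclockwise sweep puts V at bearing 164°, so V = K + 6.2·(cos 164°, sin 164°) = (-29.360, -4.4910). Then |LV| = |V − L| = 29.701.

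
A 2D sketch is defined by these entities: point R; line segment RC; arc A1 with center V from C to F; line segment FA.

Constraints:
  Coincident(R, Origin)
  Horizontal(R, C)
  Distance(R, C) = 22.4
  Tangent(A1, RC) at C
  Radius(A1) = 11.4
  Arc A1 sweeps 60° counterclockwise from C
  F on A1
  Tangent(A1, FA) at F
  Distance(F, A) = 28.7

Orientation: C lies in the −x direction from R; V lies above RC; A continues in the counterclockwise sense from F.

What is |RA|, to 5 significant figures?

30.609

On A1, C sits at bearing -90° from V; a 60° counterclockwise sweep puts F at bearing -30°, so F = V + 11.4·(cos -30°, sin -30°) = (-12.527, 5.7000). Tangency of A1 to FA means the radius VF is perpendicular to FA, so FA runs along (−sin -30°, cos -30°); with |FA| = 28.7, A = (1.8227, 30.555). Then |RA| = |A − R| = 30.609.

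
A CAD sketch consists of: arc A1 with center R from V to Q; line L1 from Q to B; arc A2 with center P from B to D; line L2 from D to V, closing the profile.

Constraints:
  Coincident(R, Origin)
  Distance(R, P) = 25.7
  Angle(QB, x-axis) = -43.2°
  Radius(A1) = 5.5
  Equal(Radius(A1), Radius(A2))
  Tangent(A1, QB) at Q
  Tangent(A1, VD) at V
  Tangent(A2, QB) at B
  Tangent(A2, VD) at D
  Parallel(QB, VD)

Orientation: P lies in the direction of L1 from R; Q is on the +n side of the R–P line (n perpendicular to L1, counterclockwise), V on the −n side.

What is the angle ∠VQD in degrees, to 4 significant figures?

66.83°

The slot axis is L1's direction at -43.2°, so u = (cos -43.2°, sin -43.2°) = (0.7290, -0.6845) and n = (−sin -43.2°, cos -43.2°) = (0.6845, 0.7290). R is at the origin and P lies 25.7 along u from R, so P = 25.7·u = (18.73, -17.59). Tangency of A1 to both parallel lines with radius 5.5 puts Q and V at R ± 5.5·n: Q = (3.765, 4.009), V = (-3.765, -4.009). Equal radii place B and D the same way about P: B = P + 5.5·n = (22.50, -13.58), D = P − 5.5·n = (14.97, -21.60). Then cos ∠VQD = QV·QD / (|QV||QD|), giving 66.83°.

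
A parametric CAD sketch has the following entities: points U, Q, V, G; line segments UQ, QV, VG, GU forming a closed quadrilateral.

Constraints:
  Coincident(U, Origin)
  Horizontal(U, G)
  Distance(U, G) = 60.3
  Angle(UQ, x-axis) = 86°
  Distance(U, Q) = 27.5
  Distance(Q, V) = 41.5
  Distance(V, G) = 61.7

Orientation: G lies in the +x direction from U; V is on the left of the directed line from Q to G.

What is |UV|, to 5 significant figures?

64.193

Checks: |QV| = 41.50 ✓; |VG| = 61.70 ✓.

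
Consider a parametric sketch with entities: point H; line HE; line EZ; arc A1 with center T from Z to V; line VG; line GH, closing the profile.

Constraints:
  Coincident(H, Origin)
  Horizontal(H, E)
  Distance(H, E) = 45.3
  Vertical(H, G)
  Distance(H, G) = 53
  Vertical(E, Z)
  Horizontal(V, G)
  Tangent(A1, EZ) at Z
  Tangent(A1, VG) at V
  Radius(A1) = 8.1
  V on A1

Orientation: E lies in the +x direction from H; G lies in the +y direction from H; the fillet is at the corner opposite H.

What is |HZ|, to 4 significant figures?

63.78

H is at the origin; HE is horizontal with |HE| = 45.3 and E on the +x side, so E = (45.30, 0.000). HG is vertical with |HG| = 53.0 and G on the +y side, so G = (0.000, 53.00). The virtual corner opposite H is at (45.30, 53.00). A1 meets EZ tangentially, so TZ is at right angles to EZ and tangency of A1 to VG means the radius TV is perpendicular to VG, with radius 8.1, so the center T sits 8.1 in from both sides at T = (37.20, 44.90). That places the tangent points at Z = (45.30, 44.90) on EZ and V = (37.20, 53.00) on VG. Then |HZ| = |Z − H| = 63.78.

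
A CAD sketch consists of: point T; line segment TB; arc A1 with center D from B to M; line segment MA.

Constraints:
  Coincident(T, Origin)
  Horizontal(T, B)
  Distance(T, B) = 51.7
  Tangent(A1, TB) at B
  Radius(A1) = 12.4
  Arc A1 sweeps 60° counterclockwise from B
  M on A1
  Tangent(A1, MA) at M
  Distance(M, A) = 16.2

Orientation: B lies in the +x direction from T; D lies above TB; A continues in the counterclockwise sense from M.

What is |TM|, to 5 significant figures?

62.746

T is at the origin; T and B share the same y with |TB| = 51.7 and B on the +x side, so B = (51.700, 0.0000). A1 meets TB tangentially, so DB is at right angles to TB, so D = B + (0, 12.4) = (51.700, 12.400). On A1, B sits at bearing -90° from D; a 60° counterclockwise sweep puts M at bearing -30°, so M = D + 12.4·(cos -30°, sin -30°) = (62.439, 6.2000). Then |TM| = |M − T| = 62.746.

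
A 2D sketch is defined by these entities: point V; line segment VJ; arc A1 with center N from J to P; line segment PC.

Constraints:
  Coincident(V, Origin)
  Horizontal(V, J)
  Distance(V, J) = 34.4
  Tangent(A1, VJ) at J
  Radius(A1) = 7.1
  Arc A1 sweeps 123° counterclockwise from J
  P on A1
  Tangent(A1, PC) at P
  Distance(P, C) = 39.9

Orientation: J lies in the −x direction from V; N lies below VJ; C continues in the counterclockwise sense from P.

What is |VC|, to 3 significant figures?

48.2

V is at the origin; VJ is horizontal with |VJ| = 34.4 and J on the −x side, so J = (-34.4, 0.00). The tangent condition forces NJ to be normal to VJ, so N = J + (0, -7.1) = (-34.4, -7.10). On A1, J sits at bearing 90° from N; a 123° counterclockwise sweep puts P at bearing 213°, so P = N + 7.1·(cos 213°, sin 213°) = (-40.4, -11.0). Tangency of A1 to PC means the radius NP is perpendicular to PC, so PC runs along (−sin 213°, cos 213°); with |PC| = 39.9, C = (-18.6, -44.4). Then |VC| = |C − V| = 48.2.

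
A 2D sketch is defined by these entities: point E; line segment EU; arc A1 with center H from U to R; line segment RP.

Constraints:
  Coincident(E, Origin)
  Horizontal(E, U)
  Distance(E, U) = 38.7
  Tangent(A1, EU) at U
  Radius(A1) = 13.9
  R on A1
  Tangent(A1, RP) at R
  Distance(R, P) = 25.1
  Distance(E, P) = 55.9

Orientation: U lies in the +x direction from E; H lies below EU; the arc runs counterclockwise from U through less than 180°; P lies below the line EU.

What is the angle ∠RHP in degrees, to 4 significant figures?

61.02°

Checks: |HU| = 13.90 ✓; |HR| = 13.90 ✓; ∠(HR, RP) = 90.00° ✓; |RP| = 25.10 ✓; |EP| = 55.90 ✓.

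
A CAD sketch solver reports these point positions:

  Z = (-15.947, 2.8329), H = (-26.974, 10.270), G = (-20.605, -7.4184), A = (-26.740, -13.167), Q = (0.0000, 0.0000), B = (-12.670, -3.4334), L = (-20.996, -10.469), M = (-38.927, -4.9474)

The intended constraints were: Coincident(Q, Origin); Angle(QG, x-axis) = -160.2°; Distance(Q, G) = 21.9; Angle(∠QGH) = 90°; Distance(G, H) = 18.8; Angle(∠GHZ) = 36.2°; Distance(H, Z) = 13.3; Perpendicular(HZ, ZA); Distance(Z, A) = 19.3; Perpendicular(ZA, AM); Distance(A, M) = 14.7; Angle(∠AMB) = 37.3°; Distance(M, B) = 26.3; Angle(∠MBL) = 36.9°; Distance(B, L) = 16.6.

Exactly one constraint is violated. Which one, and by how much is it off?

Distance(B, L) = 16.6 — off by 5.70.

Q = (0.00, 0.00) ✓; QG at -160.2° ✓; |QG| = 21.90 ✓; ∠QGH = 90.00° ✓; |GH| = 18.80 ✓; ∠GHZ = 36.20° ✓; |HZ| = 13.30 ✓; ∠(HZ, ZA) = 90.00° ✓; |ZA| = 19.30 ✓; ∠(ZA, AM) = 90.00° ✓; |AM| = 14.70 ✓; ∠AMB = 37.30° ✓; |MB| = 26.30 ✓; ∠MBL = 36.90° ✓; |BL| = 10.90 ✗.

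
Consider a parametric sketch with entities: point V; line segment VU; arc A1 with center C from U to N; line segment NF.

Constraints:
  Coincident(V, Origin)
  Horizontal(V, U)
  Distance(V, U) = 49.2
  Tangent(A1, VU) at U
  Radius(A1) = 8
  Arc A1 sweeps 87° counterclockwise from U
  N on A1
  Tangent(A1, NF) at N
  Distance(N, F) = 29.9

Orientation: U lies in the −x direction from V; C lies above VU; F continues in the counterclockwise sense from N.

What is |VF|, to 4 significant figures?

54.53

V is at the origin; VU is horizontal with |VU| = 49.2 and U on the −x side, so U = (-49.20, 0.000). Since A1 is tangent to VU there, CU ⟂ VU, so C = U + (0, 8) = (-49.20, 8.000). On A1, U sits at bearing -90° from C; an 87° counterclockwise sweep puts N at bearing -3°, so N = C + 8.0·(cos -3°, sin -3°) = (-41.21, 7.581). Tangency of A1 to NF means the radius CN is perpendicular to NF, so NF runs along (−sin -3°, cos -3°); with |NF| = 29.9, F = (-39.65, 37.44). Then |VF| = |F − V| = 54.53.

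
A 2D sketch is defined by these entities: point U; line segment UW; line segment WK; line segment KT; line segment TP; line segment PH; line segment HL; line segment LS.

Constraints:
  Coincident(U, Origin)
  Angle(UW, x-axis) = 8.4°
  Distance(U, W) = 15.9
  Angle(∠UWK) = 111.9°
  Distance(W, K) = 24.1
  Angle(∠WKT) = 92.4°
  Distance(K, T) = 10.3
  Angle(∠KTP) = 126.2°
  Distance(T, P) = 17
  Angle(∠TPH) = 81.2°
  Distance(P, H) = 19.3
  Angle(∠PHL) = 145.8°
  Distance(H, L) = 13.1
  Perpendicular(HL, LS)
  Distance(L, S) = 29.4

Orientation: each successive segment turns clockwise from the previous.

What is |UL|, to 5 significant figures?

25.176

U is at the origin; UW runs at 8.4° with length 15.9, so W = (15.729, 2.3227). ∠UWK = 111.9° gives WK at -59.700° from the x-axis; with |WK| = 24.1, K = (27.889, -18.485). ∠WKT = 92.4° gives KT at -147.30° from the x-axis; with |KT| = 10.3, T = (19.221, -24.050). ∠KTP = 126.2° gives TP at 158.90° from the x-axis; with |TP| = 17.0, P = (3.3608, -17.930). ∠TPH = 81.2° gives PH at 60.100° from the x-axis; with |PH| = 19.3, H = (12.982, -1.1985). ∠PHL = 145.8° gives HL at 25.900° from the x-axis; with |HL| = 13.1, L = (24.766, 4.5236). Then |UL| = |L − U| = 25.176.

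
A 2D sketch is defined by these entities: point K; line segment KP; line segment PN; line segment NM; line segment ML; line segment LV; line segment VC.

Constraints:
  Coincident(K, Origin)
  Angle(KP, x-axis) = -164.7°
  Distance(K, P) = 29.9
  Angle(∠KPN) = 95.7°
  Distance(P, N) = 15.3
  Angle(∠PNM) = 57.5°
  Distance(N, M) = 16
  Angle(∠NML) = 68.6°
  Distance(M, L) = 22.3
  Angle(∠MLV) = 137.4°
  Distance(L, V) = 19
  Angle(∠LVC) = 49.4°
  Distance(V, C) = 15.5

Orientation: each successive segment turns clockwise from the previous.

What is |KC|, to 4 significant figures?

42.81

K is at the origin; KP runs at -164.7° with length 29.9, so P = (-28.84, -7.890). ∠KPN = 95.7° gives PN at 111.0° from the x-axis; with |PN| = 15.3, N = (-34.32, 6.394). ∠PNM = 57.5° gives NM at -11.50° from the x-axis; with |NM| = 16.0, M = (-18.64, 3.204). ∠NML = 68.6° gives ML at -122.9° from the x-axis; with |ML| = 22.3, L = (-30.76, -15.52). ∠MLV = 137.4° gives LV at -165.5° from the x-axis; with |LV| = 19.0, V = (-49.15, -20.28). ∠LVC = 49.4° gives VC at 63.90° from the x-axis; with |VC| = 15.5, C = (-42.33, -6.357). Then |KC| = |C − K| = 42.81.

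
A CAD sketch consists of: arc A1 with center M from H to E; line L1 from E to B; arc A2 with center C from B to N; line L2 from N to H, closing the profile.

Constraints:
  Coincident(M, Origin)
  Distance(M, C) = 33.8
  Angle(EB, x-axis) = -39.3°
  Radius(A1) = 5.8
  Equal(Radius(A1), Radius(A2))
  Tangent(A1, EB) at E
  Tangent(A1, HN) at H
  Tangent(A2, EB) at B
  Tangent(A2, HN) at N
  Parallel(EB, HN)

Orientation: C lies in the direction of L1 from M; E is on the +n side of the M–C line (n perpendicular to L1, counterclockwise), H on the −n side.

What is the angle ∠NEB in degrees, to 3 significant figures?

18.9°

The slot axis is L1's direction at -39.3°, so u = (cos -39.3°, sin -39.3°) = (0.774, -0.633) and n = (−sin -39.3°, cos -39.3°) = (0.633, 0.774). M is at the origin and C lies 33.8 along u from M, so C = 33.8·u = (26.2, -21.4). Tangency of A1 to both parallel lines with radius 5.8 puts E and H at M ± 5.8·n: E = (3.67, 4.49), H = (-3.67, -4.49). Equal radii place B and N the same way about C: B = C + 5.8·n = (29.8, -16.9), N = C − 5.8·n = (22.5, -25.9). Then cos ∠NEB = EN·EB / (|EN||EB|), giving 18.9°.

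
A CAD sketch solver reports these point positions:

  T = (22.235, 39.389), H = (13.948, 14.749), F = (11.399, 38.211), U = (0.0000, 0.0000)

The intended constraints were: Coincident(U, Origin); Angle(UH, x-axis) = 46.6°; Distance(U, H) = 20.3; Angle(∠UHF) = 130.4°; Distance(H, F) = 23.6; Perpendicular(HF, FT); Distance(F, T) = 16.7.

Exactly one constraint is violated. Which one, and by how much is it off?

Distance(F, T) = 16.7 — off by 5.80.

U = (0.00, 0.00) ✓; UH at 46.60° ✓; |UH| = 20.30 ✓; ∠UHF = 130.4° ✓; |HF| = 23.60 ✓; ∠(HF, FT) = 90.00° ✓; |FT| = 10.90 ✗.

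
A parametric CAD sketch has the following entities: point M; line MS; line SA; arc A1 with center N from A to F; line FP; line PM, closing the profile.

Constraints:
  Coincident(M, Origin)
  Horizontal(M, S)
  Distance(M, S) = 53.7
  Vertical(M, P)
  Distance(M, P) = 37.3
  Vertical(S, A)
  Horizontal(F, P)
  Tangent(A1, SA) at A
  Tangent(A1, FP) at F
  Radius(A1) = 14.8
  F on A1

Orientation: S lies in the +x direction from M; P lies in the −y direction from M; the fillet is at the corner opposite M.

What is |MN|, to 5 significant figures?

44.938

M is at the origin; M and S share the same y with |MS| = 53.7 and S on the +x side, so S = (53.700, 0.0000). M and P share the same x with |MP| = 37.3 and P on the −y side, so P = (0.0000, -37.300). The virtual corner opposite M is at (53.700, -37.300). A1 meets SA tangentially, so NA is at right angles to SA and the tangent condition forces NF to be normal to FP, with radius 14.8, so the center N sits 14.8 in from both sides at N = (38.900, -22.500). Then |MN| = |N − M| = 44.938.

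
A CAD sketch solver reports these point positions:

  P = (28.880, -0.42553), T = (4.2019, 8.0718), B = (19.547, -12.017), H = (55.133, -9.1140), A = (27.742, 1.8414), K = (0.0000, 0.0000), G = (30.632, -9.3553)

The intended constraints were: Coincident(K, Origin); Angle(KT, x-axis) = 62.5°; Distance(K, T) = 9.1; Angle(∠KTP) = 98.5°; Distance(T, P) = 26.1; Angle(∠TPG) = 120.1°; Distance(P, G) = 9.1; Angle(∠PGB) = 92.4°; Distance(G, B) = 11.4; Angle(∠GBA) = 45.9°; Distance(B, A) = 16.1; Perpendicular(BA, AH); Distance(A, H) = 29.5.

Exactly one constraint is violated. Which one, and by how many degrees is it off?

Perpendicular(BA, AH) — off by 8.80°.

K = (0.00, 0.00) ✓; KT at 62.50° ✓; |KT| = 9.100 ✓; ∠KTP = 98.50° ✓; |TP| = 26.10 ✓; ∠TPG = 120.1° ✓; |PG| = 9.100 ✓; ∠PGB = 92.40° ✓; |GB| = 11.40 ✓; ∠GBA = 45.90° ✓; |BA| = 16.10 ✓; ∠(BA, AH) = 81.20° ✗; |AH| = 29.50 ✓.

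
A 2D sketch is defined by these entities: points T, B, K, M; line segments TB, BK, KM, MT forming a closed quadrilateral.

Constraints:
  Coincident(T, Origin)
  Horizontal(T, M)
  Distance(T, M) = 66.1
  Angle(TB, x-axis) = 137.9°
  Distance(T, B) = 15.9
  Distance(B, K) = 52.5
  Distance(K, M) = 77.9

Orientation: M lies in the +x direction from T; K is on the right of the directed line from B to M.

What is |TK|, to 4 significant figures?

40.59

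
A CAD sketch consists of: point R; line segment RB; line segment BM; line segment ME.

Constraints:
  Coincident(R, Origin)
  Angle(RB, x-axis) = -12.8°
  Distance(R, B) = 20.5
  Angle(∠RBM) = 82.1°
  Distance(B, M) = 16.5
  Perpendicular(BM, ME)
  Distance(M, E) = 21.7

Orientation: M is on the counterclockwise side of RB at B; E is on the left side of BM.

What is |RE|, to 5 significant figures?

13.753

R is at the origin; RB runs at -12.8° with length 20.5, so B = 20.5·(cos -12.8°, sin -12.8°) = (19.991, -4.5417). ∠RBM = 82.1°, so BM runs at -12.8° + (180° − 82.1°) = 85.100° from the x-axis; with |BM| = 16.5, M = B + 16.5·(cos 85.100°, sin 85.100°) = (21.400, 11.898). BM ⟂ ME; with |ME| = 21.7 on the left of BM, E = M + 21.7·(-0.99635, 0.085417) = (-0.22075, 13.752). Then |RE| = |E − R| = 13.753.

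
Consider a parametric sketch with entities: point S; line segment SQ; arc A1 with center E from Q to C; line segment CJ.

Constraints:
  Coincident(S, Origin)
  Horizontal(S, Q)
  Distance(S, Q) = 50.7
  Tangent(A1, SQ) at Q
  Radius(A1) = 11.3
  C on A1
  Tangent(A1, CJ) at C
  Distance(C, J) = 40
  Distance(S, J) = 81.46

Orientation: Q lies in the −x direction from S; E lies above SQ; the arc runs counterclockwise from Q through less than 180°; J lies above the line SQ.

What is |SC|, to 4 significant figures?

44.93

Checks: S = (0.00, 0.00) ✓; |EC| = 11.30 ✓; ∠(EC, CJ) = 90.00° ✓; |CJ| = 40.00 ✓; |SJ| = 81.46 ✓.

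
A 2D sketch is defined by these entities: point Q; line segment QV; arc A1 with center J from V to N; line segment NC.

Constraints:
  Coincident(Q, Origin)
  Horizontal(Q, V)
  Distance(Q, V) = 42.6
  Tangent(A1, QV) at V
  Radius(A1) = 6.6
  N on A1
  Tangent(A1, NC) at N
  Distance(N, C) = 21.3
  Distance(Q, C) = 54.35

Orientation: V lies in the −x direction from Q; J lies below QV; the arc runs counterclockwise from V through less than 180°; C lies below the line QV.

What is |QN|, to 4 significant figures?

49.71

Q is at the origin; QV is horizontal with |QV| = 42.6 and V on the −x side, so V = (-42.60, 0.000). Since A1 is tangent to QV there, JV ⟂ QV, so J = V + (0, -6.6) = (-42.60, -6.600). Since JN ⟂ NC (tangency), |JC| = √(6.6² + 21.3²) = 22.30 regardless of where N sits on A1. So C lies on both circle(Q, 54.35) and circle(J, 22.30); the below-QV intersection is C = (-46.21, -28.60). N is the foot of the tangent from C: N = (-49.14, -7.506).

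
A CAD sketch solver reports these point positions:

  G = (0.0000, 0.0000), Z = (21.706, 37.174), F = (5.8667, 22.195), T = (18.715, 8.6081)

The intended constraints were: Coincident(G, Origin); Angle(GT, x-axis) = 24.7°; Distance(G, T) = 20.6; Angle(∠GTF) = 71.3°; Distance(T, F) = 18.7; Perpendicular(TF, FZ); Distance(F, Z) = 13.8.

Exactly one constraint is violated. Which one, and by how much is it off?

Distance(F, Z) = 13.8 — off by 8.00.

G = (0.00, 0.00) ✓; GT at 24.70° ✓; |GT| = 20.60 ✓; ∠GTF = 71.30° ✓; |TF| = 18.70 ✓; ∠(TF, FZ) = 90.00° ✓; |FZ| = 21.80 ✗.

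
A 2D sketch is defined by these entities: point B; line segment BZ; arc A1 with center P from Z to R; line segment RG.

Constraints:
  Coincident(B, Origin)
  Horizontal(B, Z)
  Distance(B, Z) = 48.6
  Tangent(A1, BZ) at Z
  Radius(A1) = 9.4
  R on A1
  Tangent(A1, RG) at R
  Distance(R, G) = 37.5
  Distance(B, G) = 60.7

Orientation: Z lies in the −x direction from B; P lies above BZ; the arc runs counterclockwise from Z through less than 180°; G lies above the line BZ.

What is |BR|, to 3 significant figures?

40.3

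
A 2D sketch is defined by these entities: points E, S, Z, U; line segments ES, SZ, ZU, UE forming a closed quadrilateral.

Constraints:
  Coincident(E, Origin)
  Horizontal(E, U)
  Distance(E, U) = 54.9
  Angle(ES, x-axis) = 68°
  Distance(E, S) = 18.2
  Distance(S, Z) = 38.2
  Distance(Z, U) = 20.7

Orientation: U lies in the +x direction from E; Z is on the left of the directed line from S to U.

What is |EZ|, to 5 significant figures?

48.528

E is at the origin; EU is horizontal with |EU| = 54.9 and U in +x, so U = (54.9, 0). ES runs at 68.0° with |ES| = 18.2, so S = (6.8178, 16.875). Z is determined by |SZ| = 38.2 and |ZU| = 20.7 together: it lies at the intersection of circle(S, 38.2) and circle(U, 20.7). With |SU| = 50.957, the foot of the radical line on SU is 35.593 from S and the perpendicular offset is √(38.2² − 35.593²) = 13.871. Taking the left-of-SU solution: Z = (44.996, 18.177).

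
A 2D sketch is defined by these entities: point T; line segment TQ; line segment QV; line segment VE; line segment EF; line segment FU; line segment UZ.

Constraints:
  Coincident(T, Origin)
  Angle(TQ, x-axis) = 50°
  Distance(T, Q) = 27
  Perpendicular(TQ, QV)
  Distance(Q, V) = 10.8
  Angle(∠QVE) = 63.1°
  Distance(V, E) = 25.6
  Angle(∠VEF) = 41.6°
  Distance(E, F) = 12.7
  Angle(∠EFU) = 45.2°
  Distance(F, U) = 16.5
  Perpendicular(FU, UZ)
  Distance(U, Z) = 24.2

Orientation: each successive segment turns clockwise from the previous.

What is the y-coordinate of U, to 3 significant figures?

-0.336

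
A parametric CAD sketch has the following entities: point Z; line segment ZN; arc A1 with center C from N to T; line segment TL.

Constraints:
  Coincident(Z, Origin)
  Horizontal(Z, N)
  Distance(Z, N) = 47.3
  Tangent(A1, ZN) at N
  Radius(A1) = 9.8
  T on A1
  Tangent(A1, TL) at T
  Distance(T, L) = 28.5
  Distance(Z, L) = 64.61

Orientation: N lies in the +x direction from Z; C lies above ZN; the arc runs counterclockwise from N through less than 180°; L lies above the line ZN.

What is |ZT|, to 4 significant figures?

58.10

Z is at the origin; Z and N share the same y with |ZN| = 47.3 and N on the +x side, so N = (47.30, 0.000). Since A1 is tangent to ZN there, CN ⟂ ZN, so C = N + (0, 9.8) = (47.30, 9.800). Since CT ⟂ TL (tangency), |CL| = √(9.8² + 28.5²) = 30.14 regardless of where T sits on A1. So L lies on both circle(Z, 64.61) and circle(C, 30.14); the above-ZN intersection is L = (50.96, 39.71). T is the foot of the tangent from L: T = (56.89, 11.84).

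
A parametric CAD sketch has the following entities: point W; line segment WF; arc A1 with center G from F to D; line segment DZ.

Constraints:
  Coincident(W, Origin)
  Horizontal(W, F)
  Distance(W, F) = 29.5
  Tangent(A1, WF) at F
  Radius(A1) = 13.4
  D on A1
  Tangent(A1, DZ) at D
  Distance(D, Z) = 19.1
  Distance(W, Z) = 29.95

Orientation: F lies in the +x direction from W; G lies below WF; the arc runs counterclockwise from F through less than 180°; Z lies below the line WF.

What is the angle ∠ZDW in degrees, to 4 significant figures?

102.9°

Checks: |WF| = 29.50 ✓; |GD| = 13.40 ✓; ∠(GD, DZ) = 90.00° ✓; |DZ| = 19.10 ✓; |WZ| = 29.95 ✓.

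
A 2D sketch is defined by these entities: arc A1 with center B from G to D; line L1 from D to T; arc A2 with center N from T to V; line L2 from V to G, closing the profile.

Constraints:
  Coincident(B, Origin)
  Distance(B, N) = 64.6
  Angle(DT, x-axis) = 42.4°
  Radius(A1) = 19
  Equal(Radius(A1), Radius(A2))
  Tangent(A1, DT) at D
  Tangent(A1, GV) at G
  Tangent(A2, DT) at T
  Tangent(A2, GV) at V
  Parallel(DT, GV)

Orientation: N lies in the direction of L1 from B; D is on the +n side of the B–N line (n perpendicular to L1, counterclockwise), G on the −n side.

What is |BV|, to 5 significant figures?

67.336

The slot axis is L1's direction at 42.4°, so u = (cos 42.4°, sin 42.4°) = (0.73846, 0.67430) and n = (−sin 42.4°, cos 42.4°) = (-0.67430, 0.73846). B is at the origin and N lies 64.6 along u from B, so N = 64.6·u = (47.704, 43.560). Tangency of A1 to both parallel lines with radius 19.0 puts D and G at B ± 19.0·n: D = (-12.812, 14.031), G = (12.812, -14.031). Equal radii place T and V the same way about N: T = N + 19.0·n = (34.892, 57.591), V = N − 19.0·n = (60.516, 29.529). Then |BV| = |V − B| = 67.336.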